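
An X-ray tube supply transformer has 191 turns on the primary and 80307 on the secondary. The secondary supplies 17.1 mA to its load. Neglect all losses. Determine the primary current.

I_p ≈ 7.19 A

For an ideal transformer I_p/I_s = N_s/N_p, so I_p = 0.0171 × 80307/191 = 7.19 A.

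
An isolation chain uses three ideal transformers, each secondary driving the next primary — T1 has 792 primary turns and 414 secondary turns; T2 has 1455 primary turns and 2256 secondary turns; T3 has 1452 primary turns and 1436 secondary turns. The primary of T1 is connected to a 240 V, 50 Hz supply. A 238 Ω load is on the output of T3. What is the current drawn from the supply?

Secondary of T1: V = 240.00 × 414/792 = 125.45 V.
Secondary of T2: V = 125.45 × 2256/1455 = 194.52 V.
Secondary of T3: V = 194.52 × 1436/1452 = 192.38 V.
I_load = 192.38/238 = 0.80830 A, so P_out = 192.38 × 0.80830 = 155.50 W.
All ideal ⇒ P_in = P_out, so I_supply = 155.50/240 = 0.648 A.

I_supply ≈ 0.648 A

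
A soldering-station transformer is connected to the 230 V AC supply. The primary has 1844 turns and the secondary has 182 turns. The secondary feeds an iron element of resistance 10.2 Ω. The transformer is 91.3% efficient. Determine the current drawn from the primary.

I_p ≈ 0.241 A

V_s = 230 × 182/1844 = 22.701 V.
I_s = V_s/R = 22.701/10.2 = 2.2256 A.
P_out = V_s I_s = 22.701 × 2.2256 = 50.522 W.
P_in = P_out/η = 50.522/0.913 = 55.336 W.
I_p = P_in/V_p = 55.336/230 = 0.241 A.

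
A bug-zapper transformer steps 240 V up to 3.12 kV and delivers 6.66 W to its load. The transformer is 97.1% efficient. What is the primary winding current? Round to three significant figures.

P_in = P_out/η = 6.66/0.971 = 6.8589 W.
I_p = P_in/V_p = 6.8589/240 = 0.0286 A.

I_p ≈ 0.0286 A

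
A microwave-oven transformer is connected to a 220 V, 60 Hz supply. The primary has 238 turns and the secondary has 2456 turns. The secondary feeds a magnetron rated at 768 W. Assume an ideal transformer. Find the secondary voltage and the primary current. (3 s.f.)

V_s = V_p × N_s/N_p = 220 × 2456/238 = 2270.3 V.
I_s = P/V_s = 768/2270.3 = 0.33829 A.
I_p = I_s × N_s/N_p = 0.33829 × 2456/238 = 3.49 A.

V_s ≈ 2270 V, I_p ≈ 3.49 A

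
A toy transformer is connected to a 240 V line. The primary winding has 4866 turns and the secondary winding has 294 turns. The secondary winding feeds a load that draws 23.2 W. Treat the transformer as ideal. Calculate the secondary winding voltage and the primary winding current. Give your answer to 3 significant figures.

V_s = V_p × N_s/N_p = 240 × 294/4866 = 14.501 V.
I_s = P/V_s = 23.2/14.501 = 1.5999 A.
I_p = I_s × N_s/N_p = 1.5999 × 294/4866 = 0.0967 A.

V_s ≈ 14.5 V, I_p ≈ 0.0967 A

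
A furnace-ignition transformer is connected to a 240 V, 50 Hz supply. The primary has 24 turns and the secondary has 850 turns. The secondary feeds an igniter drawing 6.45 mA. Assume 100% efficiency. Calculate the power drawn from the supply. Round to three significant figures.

I_p = I_s × N_s/N_p = 0.00645 × 850/24 = 0.22844 A.
P = V_p I_p = 240 × 0.22844 = 54.8 W.

P ≈ 54.8 W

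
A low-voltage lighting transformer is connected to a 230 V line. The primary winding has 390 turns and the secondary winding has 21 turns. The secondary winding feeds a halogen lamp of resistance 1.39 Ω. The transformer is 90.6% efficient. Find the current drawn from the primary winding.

I_p ≈ 0.530 A

V_s = 230 × 21/390 = 12.385 V.
I_s = V_s/R = 12.385/1.39 = 8.9098 A.
P_out = V_s I_s = 12.385 × 8.9098 = 110.34 W.
P_in = P_out/η = 110.34/0.906 = 121.79 W.
I_p = P_in/V_p = 121.79/230 = 0.530 A.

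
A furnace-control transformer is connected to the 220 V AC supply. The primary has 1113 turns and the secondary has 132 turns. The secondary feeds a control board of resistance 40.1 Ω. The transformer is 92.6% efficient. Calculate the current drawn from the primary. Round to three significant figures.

I_p ≈ 0.0833 A

V_s = 220 × 132/1113 = 26.092 V.
I_s = V_s/R = 26.092/40.1 = 0.65066 A.
P_out = V_s I_s = 26.092 × 0.65066 = 16.977 W.
P_in = P_out/η = 16.977/0.926 = 18.334 W.
I_p = P_in/V_p = 18.334/220 = 0.0833 A.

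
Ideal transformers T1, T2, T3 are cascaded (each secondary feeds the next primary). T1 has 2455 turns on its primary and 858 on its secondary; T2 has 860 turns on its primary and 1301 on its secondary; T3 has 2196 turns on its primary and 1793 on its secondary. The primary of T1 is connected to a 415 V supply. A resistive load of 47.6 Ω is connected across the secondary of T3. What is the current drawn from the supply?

I_supply ≈ 1.62 A

After T1: V = 415.00 × 858/2455 = 145.04 V.
After T2: V = 145.04 × 1301/860 = 219.41 V.
After T3: V = 219.41 × 1793/2196 = 179.15 V.
I_load = 179.15/47.6 = 3.7636 A, so P_out = 179.15 × 3.7636 = 674.24 W.
All ideal ⇒ P_in = P_out, so I_supply = 674.24/415 = 1.62 A.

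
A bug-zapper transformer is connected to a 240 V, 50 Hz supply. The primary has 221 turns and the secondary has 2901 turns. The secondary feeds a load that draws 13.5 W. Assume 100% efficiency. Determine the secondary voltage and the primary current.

V_s ≈ 3150 V, I_p ≈ 0.0562 A

V_s = V_p × N_s/N_p = 240 × 2901/221 = 3150.4 V.
I_s = P/V_s = 13.5/3150.4 = 0.0042852 A.
I_p = I_s × N_s/N_p = 0.0042852 × 2901/221 = 0.0562 A.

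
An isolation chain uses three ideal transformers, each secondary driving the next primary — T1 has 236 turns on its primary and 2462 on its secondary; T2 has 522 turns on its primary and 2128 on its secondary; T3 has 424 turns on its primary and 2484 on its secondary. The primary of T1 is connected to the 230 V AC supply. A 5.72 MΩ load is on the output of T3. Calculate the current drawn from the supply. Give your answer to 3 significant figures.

I_supply ≈ 2.50 A

After T1: V = 230.00 × 2462/236 = 2399.4 V.
After T2: V = 2399.4 × 2128/522 = 9781.5 V.
After T3: V = 9781.5 × 2484/424 = 57305 V.
I_load = 57305/(5.72×10^6) = 0.010018 A, so P_out = 57305 × 0.010018 = 574.10 W.
All ideal ⇒ P_in = P_out, so I_supply = 574.10/230 = 2.50 A.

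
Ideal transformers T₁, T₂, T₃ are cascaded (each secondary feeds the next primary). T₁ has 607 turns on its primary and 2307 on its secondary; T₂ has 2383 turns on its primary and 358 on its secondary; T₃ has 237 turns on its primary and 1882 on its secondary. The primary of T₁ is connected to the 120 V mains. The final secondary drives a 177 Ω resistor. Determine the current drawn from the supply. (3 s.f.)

After T₁: V = 120.00 × 2307/607 = 456.08 V.
After T₂: V = 456.08 × 358/2383 = 68.517 V.
After T₃: V = 68.517 × 1882/237 = 544.09 V.
I_load = 544.09/177 = 3.0740 A, so P_out = 544.09 × 3.0740 = 1672.5 W.
All ideal ⇒ P_in = P_out, so I_supply = 1672.5/120 = 13.9 A.

I_supply ≈ 13.9 A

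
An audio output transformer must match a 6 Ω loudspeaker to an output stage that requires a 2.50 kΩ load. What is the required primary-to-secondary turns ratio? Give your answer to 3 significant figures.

N_p/N_s ≈ 20.4

Z_p/Z_s = (N_p/N_s)², so N_p/N_s = √(2500/6) = √417 = 20.4.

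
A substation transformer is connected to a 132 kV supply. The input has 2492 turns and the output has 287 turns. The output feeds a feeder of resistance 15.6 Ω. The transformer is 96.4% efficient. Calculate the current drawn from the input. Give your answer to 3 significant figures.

I_in ≈ 116 A

V_out = 132000 × 287/2492 = 15202 V.
I_out = V_out/R = 15202/15.6 = 974.50 A.
P_out = V_out I_out = 15202 × 974.50 = 1.4815×10^7 W.
P_in = P_out/η = 1.4815×10^7/0.964 = 1.5368×10^7 W.
I_in = P_in/V_in = 1.5368×10^7/132000 = 116 A.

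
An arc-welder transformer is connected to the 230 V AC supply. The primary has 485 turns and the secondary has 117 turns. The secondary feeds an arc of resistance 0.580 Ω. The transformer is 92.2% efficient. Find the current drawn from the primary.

I_p ≈ 25.0 A

V_s = 230 × 117/485 = 55.485 V.
I_s = V_s/R = 55.485/0.580 = 95.663 A.
P_out = V_s I_s = 55.485 × 95.663 = 5307.8 W.
P_in = P_out/η = 5307.8/0.922 = 5756.9 W.
I_p = P_in/V_p = 5756.9/230 = 25.0 A.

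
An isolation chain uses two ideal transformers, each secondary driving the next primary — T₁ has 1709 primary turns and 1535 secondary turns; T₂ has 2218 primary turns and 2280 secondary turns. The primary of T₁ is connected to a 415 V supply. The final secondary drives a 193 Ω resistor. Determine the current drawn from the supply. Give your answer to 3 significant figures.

After T₁: V = 415.00 × 1535/1709 = 372.75 V.
After T₂: V = 372.75 × 2280/2218 = 383.17 V.
I_load = 383.17/193 = 1.9853 A, so P_out = 383.17 × 1.9853 = 760.71 W.
All ideal ⇒ P_in = P_out, so I_supply = 760.71/415 = 1.83 A.

I_supply ≈ 1.83 A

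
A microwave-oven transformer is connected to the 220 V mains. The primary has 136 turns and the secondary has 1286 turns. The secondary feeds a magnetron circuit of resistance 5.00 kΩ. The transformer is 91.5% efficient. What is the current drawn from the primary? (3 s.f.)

I_p ≈ 4.30 A

V_s = 220 × 1286/136 = 2080.3 V.
I_s = V_s/R = 2080.3/5000 = 0.41606 A.
P_out = V_s I_s = 2080.3 × 0.41606 = 865.52 W.
P_in = P_out/η = 865.52/0.915 = 945.93 W.
I_p = P_in/V_p = 945.93/220 = 4.30 A.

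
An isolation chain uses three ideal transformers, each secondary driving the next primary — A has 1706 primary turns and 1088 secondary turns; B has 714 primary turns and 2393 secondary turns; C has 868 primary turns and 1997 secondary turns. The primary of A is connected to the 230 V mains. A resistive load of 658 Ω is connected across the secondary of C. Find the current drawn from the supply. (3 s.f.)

I_supply ≈ 8.45 A

After A: V = 230.00 × 1088/1706 = 146.68 V.
After B: V = 146.68 × 2393/714 = 491.61 V.
After C: V = 491.61 × 1997/868 = 1131.0 V.
I_load = 1131.0/658 = 1.7189 A, so P_out = 1131.0 × 1.7189 = 1944.2 W.
All ideal ⇒ P_in = P_out, so I_supply = 1944.2/230 = 8.45 A.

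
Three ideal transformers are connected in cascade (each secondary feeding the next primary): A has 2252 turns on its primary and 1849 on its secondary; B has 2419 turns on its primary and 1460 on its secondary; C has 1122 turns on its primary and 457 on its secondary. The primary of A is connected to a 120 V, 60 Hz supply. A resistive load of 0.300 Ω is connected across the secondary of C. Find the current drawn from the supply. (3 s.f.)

After A: V = 120.00 × 1849/2252 = 98.526 V.
After B: V = 98.526 × 1460/2419 = 59.466 V.
After C: V = 59.466 × 457/1122 = 24.221 V.
I_load = 24.221/0.300 = 80.736 A, so P_out = 24.221 × 80.736 = 1955.5 W.
All ideal ⇒ P_in = P_out, so I_supply = 1955.5/120 = 16.3 A.

I_supply ≈ 16.3 A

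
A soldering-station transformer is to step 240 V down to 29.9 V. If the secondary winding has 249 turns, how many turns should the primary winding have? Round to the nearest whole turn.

N_p = 1999 turns

N_p/N_s = V_p/V_s, so N_p = 249 × 240/29.9 = 1998.7 ≈ 1999 turns.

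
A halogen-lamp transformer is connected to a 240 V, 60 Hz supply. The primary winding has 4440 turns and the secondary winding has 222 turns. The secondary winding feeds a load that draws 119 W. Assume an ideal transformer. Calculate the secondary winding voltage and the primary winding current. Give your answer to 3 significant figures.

V_s ≈ 12.0 V, I_p ≈ 0.496 A

V_s = V_p × N_s/N_p = 240 × 222/4440 = 12.000 V.
I_s = P/V_s = 119/12.000 = 9.9167 A.
I_p = I_s × N_s/N_p = 9.9167 × 222/4440 = 0.496 A.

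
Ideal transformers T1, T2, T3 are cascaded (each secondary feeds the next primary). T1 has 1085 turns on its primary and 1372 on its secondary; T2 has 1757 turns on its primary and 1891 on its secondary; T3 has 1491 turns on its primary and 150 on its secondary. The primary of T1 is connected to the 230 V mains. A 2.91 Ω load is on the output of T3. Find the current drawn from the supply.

Secondary of T1: V = 230.00 × 1372/1085 = 290.84 V.
Secondary of T2: V = 290.84 × 1891/1757 = 313.02 V.
Secondary of T3: V = 313.02 × 150/1491 = 31.491 V.
I_load = 31.491/2.91 = 10.822 A, so P_out = 31.491 × 10.822 = 340.78 W.
All ideal ⇒ P_in = P_out, so I_supply = 340.78/230 = 1.48 A.

I_supply ≈ 1.48 A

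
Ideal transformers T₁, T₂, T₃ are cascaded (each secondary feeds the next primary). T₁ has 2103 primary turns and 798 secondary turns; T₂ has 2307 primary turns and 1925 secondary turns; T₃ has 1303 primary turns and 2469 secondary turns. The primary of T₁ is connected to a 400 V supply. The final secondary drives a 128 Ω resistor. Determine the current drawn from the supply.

After T₁: V = 400.00 × 798/2103 = 151.78 V.
After T₂: V = 151.78 × 1925/2307 = 126.65 V.
After T₃: V = 126.65 × 2469/1303 = 239.98 V.
I_load = 239.98/128 = 1.8749 A, so P_out = 239.98 × 1.8749 = 449.94 W.
All ideal ⇒ P_in = P_out, so I_supply = 449.94/400 = 1.12 A.

I_supply ≈ 1.12 A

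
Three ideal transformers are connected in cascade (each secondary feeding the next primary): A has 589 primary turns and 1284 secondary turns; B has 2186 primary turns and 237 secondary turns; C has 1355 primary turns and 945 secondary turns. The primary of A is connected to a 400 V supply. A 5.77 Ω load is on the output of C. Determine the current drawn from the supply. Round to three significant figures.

Secondary of A: V = 400.00 × 1284/589 = 871.99 V.
Secondary of B: V = 871.99 × 237/2186 = 94.538 V.
Secondary of C: V = 94.538 × 945/1355 = 65.933 V.
I_load = 65.933/5.77 = 11.427 A, so P_out = 65.933 × 11.427 = 753.40 W.
All ideal ⇒ P_in = P_out, so I_supply = 753.40/400 = 1.88 A.

I_supply ≈ 1.88 A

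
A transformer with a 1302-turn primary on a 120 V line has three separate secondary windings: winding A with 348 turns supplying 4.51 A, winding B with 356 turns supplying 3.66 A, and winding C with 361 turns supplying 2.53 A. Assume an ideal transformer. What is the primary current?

I_p ≈ 2.91 A

V_A = 120 × 348/1302 = 32.074 V; V_B = 120 × 356/1302 = 32.811 V; V_C = 120 × 361/1302 = 33.272 V.
P_out = V_A I_A + V_B I_B + V_C I_C = 32.074×4.51 + 32.811×3.66 + 33.272×2.53 = 144.65 + 120.09 + 84.178 = 348.92 W.
Ideal ⇒ P_in = P_out, so I_p = P_out/V_p = 348.92/120 = 2.91 A.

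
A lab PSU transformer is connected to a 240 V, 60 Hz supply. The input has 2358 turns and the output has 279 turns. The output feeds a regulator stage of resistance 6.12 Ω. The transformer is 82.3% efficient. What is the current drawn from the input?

I_in ≈ 0.667 A

V_out = 240 × 279/2358 = 28.397 V.
I_out = V_out/R = 28.397/6.12 = 4.6400 A.
P_out = V_out I_out = 28.397 × 4.6400 = 131.76 W.
P_in = P_out/η = 131.76/0.823 = 160.10 W.
I_in = P_in/V_in = 160.10/240 = 0.667 A.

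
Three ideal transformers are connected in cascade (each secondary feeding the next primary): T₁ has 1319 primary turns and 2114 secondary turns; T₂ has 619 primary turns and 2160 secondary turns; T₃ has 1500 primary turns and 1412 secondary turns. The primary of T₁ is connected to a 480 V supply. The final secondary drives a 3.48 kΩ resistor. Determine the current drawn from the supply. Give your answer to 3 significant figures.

After T₁: V = 480.00 × 2114/1319 = 769.31 V.
After T₂: V = 769.31 × 2160/619 = 2684.5 V.
After T₃: V = 2684.5 × 1412/1500 = 2527.0 V.
I_load = 2527.0/3480 = 0.72615 A, so P_out = 2527.0 × 0.72615 = 1835.0 W.
All ideal ⇒ P_in = P_out, so I_supply = 1835.0/480 = 3.82 A.

I_supply ≈ 3.82 A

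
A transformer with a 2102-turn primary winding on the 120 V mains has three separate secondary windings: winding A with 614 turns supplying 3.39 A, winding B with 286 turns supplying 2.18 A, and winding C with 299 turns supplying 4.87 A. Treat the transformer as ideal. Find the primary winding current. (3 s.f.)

V_A = 120 × 614/2102 = 35.052 V; V_B = 120 × 286/2102 = 16.327 V; V_C = 120 × 299/2102 = 17.069 V.
P_out = V_A I_A + V_B I_B + V_C I_C = 35.052×3.39 + 16.327×2.18 + 17.069×4.87 = 118.83 + 35.594 + 83.128 = 237.55 W.
Ideal ⇒ P_in = P_out, so I_p = P_out/V_p = 237.55/120 = 1.98 A.

I_p ≈ 1.98 A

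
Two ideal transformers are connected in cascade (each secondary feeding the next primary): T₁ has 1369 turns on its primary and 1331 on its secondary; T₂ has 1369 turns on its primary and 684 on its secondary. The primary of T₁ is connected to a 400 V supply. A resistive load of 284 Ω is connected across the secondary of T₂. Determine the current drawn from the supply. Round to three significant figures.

I_supply ≈ 0.332 A

After T₁: V = 400.00 × 1331/1369 = 388.90 V.
After T₂: V = 388.90 × 684/1369 = 194.31 V.
I_load = 194.31/284 = 0.68418 A, so P_out = 194.31 × 0.68418 = 132.94 W.
All ideal ⇒ P_in = P_out, so I_supply = 132.94/400 = 0.332 A.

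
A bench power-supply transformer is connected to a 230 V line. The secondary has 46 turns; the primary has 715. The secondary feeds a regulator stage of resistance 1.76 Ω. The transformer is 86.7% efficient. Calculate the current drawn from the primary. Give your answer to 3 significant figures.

V_s = 230 × 46/715 = 14.797 V.
I_s = V_s/R = 14.797/1.76 = 8.4075 A.
P_out = V_s I_s = 14.797 × 8.4075 = 124.41 W.
P_in = P_out/η = 124.41/0.867 = 143.49 W.
I_p = P_in/V_p = 143.49/230 = 0.624 A.

I_p ≈ 0.624 A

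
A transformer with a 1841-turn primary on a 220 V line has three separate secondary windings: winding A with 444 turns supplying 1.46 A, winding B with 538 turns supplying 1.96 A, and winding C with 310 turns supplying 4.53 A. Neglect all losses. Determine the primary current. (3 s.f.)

V_A = 220 × 444/1841 = 53.058 V; V_B = 220 × 538/1841 = 64.291 V; V_C = 220 × 310/1841 = 37.045 V.
P_out = V_A I_A + V_B I_B + V_C I_C = 53.058×1.46 + 64.291×1.96 + 37.045×4.53 = 77.465 + 126.01 + 167.81 = 371.29 W.
Ideal ⇒ P_in = P_out, so I_p = P_out/V_p = 371.29/220 = 1.69 A.

I_p ≈ 1.69 A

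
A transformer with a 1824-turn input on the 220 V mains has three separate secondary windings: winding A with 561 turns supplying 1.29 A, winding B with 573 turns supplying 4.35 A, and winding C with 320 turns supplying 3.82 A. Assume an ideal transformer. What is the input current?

V_A = 220 × 561/1824 = 67.664 V; V_B = 220 × 573/1824 = 69.112 V; V_C = 220 × 320/1824 = 38.596 V.
P_out = V_A I_A + V_B I_B + V_C I_C = 67.664×1.29 + 69.112×4.35 + 38.596×3.82 = 87.287 + 300.64 + 147.44 = 535.36 W.
Ideal ⇒ P_in = P_out, so I_in = P_out/V_in = 535.36/220 = 2.43 A.

I_in ≈ 2.43 A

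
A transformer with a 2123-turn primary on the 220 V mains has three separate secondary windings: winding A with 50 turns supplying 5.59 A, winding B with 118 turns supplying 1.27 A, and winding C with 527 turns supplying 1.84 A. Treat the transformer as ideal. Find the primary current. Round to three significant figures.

I_p ≈ 0.659 A

V_A = 220 × 50/2123 = 5.1813 V; V_B = 220 × 118/2123 = 12.228 V; V_C = 220 × 527/2123 = 54.611 V.
P_out = V_A I_A + V_B I_B + V_C I_C = 5.1813×5.59 + 12.228×1.27 + 54.611×1.84 = 28.964 + 15.530 + 100.48 = 144.98 W.
Ideal ⇒ P_in = P_out, so I_p = P_out/V_p = 144.98/220 = 0.659 A.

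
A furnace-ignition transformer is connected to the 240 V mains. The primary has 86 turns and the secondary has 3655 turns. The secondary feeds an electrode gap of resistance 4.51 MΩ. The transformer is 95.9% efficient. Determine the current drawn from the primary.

I_p ≈ 0.100 A

V_s = 240 × 3655/86 = 10200 V.
I_s = V_s/R = 10200/(4.51×10^6) = 0.0022616 A.
P_out = V_s I_s = 10200 × 0.0022616 = 23.069 W.
P_in = P_out/η = 23.069/0.959 = 24.055 W.
I_p = P_in/V_p = 24.055/240 = 0.100 A.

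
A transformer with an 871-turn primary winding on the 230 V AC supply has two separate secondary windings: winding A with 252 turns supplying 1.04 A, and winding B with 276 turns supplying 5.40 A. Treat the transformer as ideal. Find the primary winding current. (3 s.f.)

I_p ≈ 2.01 A

V_A = 230 × 252/871 = 66.544 V; V_B = 230 × 276/871 = 72.882 V.
P_out = V_A I_A + V_B I_B = 66.544×1.04 + 72.882×5.40 = 69.206 + 393.56 = 462.77 W.
Ideal ⇒ P_in = P_out, so I_p = P_out/V_p = 462.77/230 = 2.01 A.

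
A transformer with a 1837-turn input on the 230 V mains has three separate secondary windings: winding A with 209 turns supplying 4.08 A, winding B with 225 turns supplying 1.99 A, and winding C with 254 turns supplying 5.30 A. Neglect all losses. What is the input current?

I_in ≈ 1.44 A

V_A = 230 × 209/1837 = 26.168 V; V_B = 230 × 225/1837 = 28.171 V; V_C = 230 × 254/1837 = 31.802 V.
P_out = V_A I_A + V_B I_B + V_C I_C = 26.168×4.08 + 28.171×1.99 + 31.802×5.30 = 106.76 + 56.060 + 168.55 = 331.37 W.
Ideal ⇒ P_in = P_out, so I_in = P_out/V_in = 331.37/230 = 1.44 A.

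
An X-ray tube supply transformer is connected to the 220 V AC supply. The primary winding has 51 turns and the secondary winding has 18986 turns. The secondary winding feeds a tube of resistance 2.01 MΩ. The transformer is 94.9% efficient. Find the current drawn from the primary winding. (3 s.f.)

I_p ≈ 16.0 A

V_s = 220 × 18986/51 = 81900 V.
I_s = V_s/R = 81900/(2.01×10^6) = 0.040746 A.
P_out = V_s I_s = 81900 × 0.040746 = 3337.2 W.
P_in = P_out/η = 3337.2/0.949 = 3516.5 W.
I_p = P_in/V_p = 3516.5/220 = 16.0 A.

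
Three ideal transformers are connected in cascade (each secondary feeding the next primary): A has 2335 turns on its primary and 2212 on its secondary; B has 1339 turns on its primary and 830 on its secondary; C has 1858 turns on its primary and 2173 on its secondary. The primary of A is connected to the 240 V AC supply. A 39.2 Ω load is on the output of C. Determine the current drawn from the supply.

After A: V = 240.00 × 2212/2335 = 227.36 V.
After B: V = 227.36 × 830/1339 = 140.93 V.
After C: V = 140.93 × 2173/1858 = 164.82 V.
I_load = 164.82/39.2 = 4.2047 A, so P_out = 164.82 × 4.2047 = 693.04 W.
All ideal ⇒ P_in = P_out, so I_supply = 693.04/240 = 2.89 A.

I_supply ≈ 2.89 A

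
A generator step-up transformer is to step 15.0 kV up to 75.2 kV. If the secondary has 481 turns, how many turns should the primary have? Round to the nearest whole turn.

N_p/N_s = V_p/V_s, so N_p = 481 × 15000/75200 = 95.9 ≈ 96 turns.

N_p = 96 turns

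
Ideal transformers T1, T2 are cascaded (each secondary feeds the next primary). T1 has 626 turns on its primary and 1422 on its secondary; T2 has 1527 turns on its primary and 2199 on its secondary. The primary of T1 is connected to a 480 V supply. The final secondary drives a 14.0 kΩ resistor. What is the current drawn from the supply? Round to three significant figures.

I_supply ≈ 0.367 A

After T1: V = 480.00 × 1422/626 = 1090.4 V.
After T2: V = 1090.4 × 2199/1527 = 1570.2 V.
I_load = 1570.2/14000 = 0.11216 A, so P_out = 1570.2 × 0.11216 = 176.11 W.
All ideal ⇒ P_in = P_out, so I_supply = 176.11/480 = 0.367 A.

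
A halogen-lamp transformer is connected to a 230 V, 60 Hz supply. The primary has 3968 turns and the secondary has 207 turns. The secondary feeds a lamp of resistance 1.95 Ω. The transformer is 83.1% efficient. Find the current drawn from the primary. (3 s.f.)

I_p ≈ 0.386 A

V_s = 230 × 207/3968 = 11.998 V.
I_s = V_s/R = 11.998/1.95 = 6.1531 A.
P_out = V_s I_s = 11.998 × 6.1531 = 73.828 W.
P_in = P_out/η = 73.828/0.831 = 88.842 W.
I_p = P_in/V_p = 88.842/230 = 0.386 A.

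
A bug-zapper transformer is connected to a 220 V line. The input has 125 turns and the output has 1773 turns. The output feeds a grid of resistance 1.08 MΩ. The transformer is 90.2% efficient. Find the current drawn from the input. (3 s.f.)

I_in ≈ 0.0454 A

V_out = 220 × 1773/125 = 3120.5 V.
I_out = V_out/R = 3120.5/(1.08×10^6) = 0.0028893 A.
P_out = V_out I_out = 3120.5 × 0.0028893 = 9.0161 W.
P_in = P_out/η = 9.0161/0.902 = 9.9957 W.
I_in = P_in/V_in = 9.9957/220 = 0.0454 A.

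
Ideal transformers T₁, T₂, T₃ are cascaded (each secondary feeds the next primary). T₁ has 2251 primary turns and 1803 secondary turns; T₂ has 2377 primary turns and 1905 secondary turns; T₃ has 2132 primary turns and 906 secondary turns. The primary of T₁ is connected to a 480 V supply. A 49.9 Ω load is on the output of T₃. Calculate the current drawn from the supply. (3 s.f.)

I_supply ≈ 0.716 A

After T₁: V = 480.00 × 1803/2251 = 384.47 V.
After T₂: V = 384.47 × 1905/2377 = 308.13 V.
After T₃: V = 308.13 × 906/2132 = 130.94 V.
I_load = 130.94/49.9 = 2.6240 A, so P_out = 130.94 × 2.6240 = 343.59 W.
All ideal ⇒ P_in = P_out, so I_supply = 343.59/480 = 0.716 A.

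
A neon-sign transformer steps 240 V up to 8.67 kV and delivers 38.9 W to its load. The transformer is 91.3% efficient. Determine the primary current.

I_p ≈ 0.178 A

P_in = P_out/η = 38.9/0.913 = 42.607 W.
I_p = P_in/V_p = 42.607/240 = 0.178 A.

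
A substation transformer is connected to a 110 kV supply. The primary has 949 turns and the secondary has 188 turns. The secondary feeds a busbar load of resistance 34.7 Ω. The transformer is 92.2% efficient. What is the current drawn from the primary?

I_p ≈ 135 A

V_s = 110000 × 188/949 = 21791 V.
I_s = V_s/R = 21791/34.7 = 627.99 A.
P_out = V_s I_s = 21791 × 627.99 = 1.3685×10^7 W.
P_in = P_out/η = 1.3685×10^7/0.922 = 1.4843×10^7 W.
I_p = P_in/V_p = 1.4843×10^7/110000 = 135 A.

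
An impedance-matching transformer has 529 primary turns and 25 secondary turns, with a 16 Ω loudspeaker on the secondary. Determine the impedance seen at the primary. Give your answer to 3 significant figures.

Z_p ≈ 7160 Ω

Z_p = (N_p/N_s)² × Z_s = (529/25)² × 16 = 7160 Ω.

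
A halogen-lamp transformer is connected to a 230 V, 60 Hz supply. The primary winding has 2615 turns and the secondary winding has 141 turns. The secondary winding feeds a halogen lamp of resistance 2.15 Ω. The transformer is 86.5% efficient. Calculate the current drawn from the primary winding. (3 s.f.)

V_s = 230 × 141/2615 = 12.402 V.
I_s = V_s/R = 12.402/2.15 = 5.7682 A.
P_out = V_s I_s = 12.402 × 5.7682 = 71.534 W.
P_in = P_out/η = 71.534/0.865 = 82.698 W.
I_p = P_in/V_p = 82.698/230 = 0.360 A.

I_p ≈ 0.360 A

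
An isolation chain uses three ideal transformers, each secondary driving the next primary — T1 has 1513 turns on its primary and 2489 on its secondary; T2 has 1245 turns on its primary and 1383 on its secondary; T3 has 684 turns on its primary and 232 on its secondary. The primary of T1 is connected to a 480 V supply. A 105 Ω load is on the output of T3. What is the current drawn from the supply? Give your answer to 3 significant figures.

I_supply ≈ 1.76 A

Secondary of T1: V = 480.00 × 2489/1513 = 789.64 V.
Secondary of T2: V = 789.64 × 1383/1245 = 877.16 V.
Secondary of T3: V = 877.16 × 232/684 = 297.52 V.
I_load = 297.52/105 = 2.8335 A, so P_out = 297.52 × 2.8335 = 843.01 W.
All ideal ⇒ P_in = P_out, so I_supply = 843.01/480 = 1.76 A.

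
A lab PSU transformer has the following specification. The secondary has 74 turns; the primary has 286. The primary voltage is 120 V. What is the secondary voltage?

V_s/V_p = N_s/N_p, so V_s = 120 × 74/286 = 31.0 V.

V_s ≈ 31.0 V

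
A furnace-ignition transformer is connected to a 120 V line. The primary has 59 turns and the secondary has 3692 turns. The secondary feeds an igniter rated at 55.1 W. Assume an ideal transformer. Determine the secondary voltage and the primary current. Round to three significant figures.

V_s ≈ 7510 V, I_p ≈ 0.459 A

V_s = V_p × N_s/N_p = 120 × 3692/59 = 7509.2 V.
I_s = P/V_s = 55.1/7509.2 = 0.0073377 A.
I_p = I_s × N_s/N_p = 0.0073377 × 3692/59 = 0.459 A.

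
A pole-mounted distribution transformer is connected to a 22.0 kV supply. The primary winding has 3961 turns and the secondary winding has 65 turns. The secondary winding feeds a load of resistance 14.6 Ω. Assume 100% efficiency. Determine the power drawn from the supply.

V_s = V_p × N_s/N_p = 22000 × 65/3961 = 361.02 V.
I_s = V_s/R = 361.02/14.6 = 24.727 A.
I_p = I_s × N_s/N_p = 24.727 × 65/3961 = 0.40578 A.
P = V_p I_p = 22000 × 0.40578 = 8930 W.

P ≈ 8930 W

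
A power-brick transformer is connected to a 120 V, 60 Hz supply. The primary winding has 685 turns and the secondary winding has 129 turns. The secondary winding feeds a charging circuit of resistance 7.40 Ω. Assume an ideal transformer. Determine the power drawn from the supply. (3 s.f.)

P ≈ 69.0 W

V_s = V_p × N_s/N_p = 120 × 129/685 = 22.599 V.
I_s = V_s/R = 22.599/7.40 = 3.0539 A.
I_p = I_s × N_s/N_p = 3.0539 × 129/685 = 0.57511 A.
P = V_p I_p = 120 × 0.57511 = 69.0 W.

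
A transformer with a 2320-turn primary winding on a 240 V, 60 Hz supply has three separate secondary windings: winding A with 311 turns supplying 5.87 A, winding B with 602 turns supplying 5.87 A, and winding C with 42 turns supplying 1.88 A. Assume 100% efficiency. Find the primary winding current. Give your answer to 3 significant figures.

I_p ≈ 2.34 A

V_A = 240 × 311/2320 = 32.172 V; V_B = 240 × 602/2320 = 62.276 V; V_C = 240 × 42/2320 = 4.3448 V.
P_out = V_A I_A + V_B I_B + V_C I_C = 32.172×5.87 + 62.276×5.87 + 4.3448×1.88 = 188.85 + 365.56 + 8.1683 = 562.58 W.
Ideal ⇒ P_in = P_out, so I_p = P_out/V_p = 562.58/240 = 2.34 A.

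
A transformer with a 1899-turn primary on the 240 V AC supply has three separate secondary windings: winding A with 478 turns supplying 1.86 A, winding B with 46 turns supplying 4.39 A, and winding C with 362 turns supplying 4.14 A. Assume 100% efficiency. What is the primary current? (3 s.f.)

V_A = 240 × 478/1899 = 60.411 V; V_B = 240 × 46/1899 = 5.8136 V; V_C = 240 × 362/1899 = 45.750 V.
P_out = V_A I_A + V_B I_B + V_C I_C = 60.411×1.86 + 5.8136×4.39 + 45.750×4.14 = 112.36 + 25.522 + 189.41 = 327.29 W.
Ideal ⇒ P_in = P_out, so I_p = P_out/V_p = 327.29/240 = 1.36 A.

I_p ≈ 1.36 A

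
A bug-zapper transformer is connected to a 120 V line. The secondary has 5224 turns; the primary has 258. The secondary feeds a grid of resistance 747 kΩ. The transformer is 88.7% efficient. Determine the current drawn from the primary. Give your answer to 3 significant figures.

V_s = 120 × 5224/258 = 2429.8 V.
I_s = V_s/R = 2429.8/747000 = 0.0032527 A.
P_out = V_s I_s = 2429.8 × 0.0032527 = 7.9033 W.
P_in = P_out/η = 7.9033/0.887 = 8.9102 W.
I_p = P_in/V_p = 8.9102/120 = 0.0743 A.

I_p ≈ 0.0743 A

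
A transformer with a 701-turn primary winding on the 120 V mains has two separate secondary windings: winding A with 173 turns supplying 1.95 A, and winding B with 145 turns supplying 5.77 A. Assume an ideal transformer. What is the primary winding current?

I_p ≈ 1.67 A

V_A = 120 × 173/701 = 29.615 V; V_B = 120 × 145/701 = 24.822 V.
P_out = V_A I_A + V_B I_B = 29.615×1.95 + 24.822×5.77 = 57.749 + 143.22 = 200.97 W.
Ideal ⇒ P_in = P_out, so I_p = P_out/V_p = 200.97/120 = 1.67 A.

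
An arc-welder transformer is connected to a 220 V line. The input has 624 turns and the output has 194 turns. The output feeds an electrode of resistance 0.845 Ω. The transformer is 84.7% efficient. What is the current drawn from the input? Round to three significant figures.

I_in ≈ 29.7 A

V_out = 220 × 194/624 = 68.397 V.
I_out = V_out/R = 68.397/0.845 = 80.944 A.
P_out = V_out I_out = 68.397 × 80.944 = 5536.3 W.
P_in = P_out/η = 5536.3/0.847 = 6536.4 W.
I_in = P_in/V_in = 6536.4/220 = 29.7 A.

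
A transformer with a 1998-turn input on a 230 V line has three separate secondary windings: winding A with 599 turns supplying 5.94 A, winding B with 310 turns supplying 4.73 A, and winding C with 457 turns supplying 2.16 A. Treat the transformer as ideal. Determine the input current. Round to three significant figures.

I_in ≈ 3.01 A

V_A = 230 × 599/1998 = 68.954 V; V_B = 230 × 310/1998 = 35.686 V; V_C = 230 × 457/1998 = 52.608 V.
P_out = V_A I_A + V_B I_B + V_C I_C = 68.954×5.94 + 35.686×4.73 + 52.608×2.16 = 409.59 + 168.79 + 113.63 = 692.01 W.
Ideal ⇒ P_in = P_out, so I_in = P_out/V_in = 692.01/230 = 3.01 A.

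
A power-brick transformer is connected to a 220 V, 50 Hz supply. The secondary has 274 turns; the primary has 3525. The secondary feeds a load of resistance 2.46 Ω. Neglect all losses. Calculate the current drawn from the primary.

I_p ≈ 0.540 A

V_s = V_p × N_s/N_p = 220 × 274/3525 = 17.101 V.
I_s = V_s/R = 17.101/2.46 = 6.9515 A.
For an ideal transformer I_p N_p = I_s N_s, so I_p = 6.9515 × 274/3525 = 0.540 A.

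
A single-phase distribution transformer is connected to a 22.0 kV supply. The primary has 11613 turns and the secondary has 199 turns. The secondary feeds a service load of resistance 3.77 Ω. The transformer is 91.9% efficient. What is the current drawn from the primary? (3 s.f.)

I_p ≈ 1.86 A

V_s = 22000 × 199/11613 = 376.99 V.
I_s = V_s/R = 376.99/3.77 = 99.998 A.
P_out = V_s I_s = 376.99 × 99.998 = 37698 W.
P_in = P_out/η = 37698/0.919 = 41021 W.
I_p = P_in/V_p = 41021/22000 = 1.86 A.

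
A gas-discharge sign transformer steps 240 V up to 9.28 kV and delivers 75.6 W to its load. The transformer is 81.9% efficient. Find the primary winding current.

I_p ≈ 0.385 A

P_in = P_out/η = 75.6/0.819 = 92.308 W.
I_p = P_in/V_p = 92.308/240 = 0.385 A.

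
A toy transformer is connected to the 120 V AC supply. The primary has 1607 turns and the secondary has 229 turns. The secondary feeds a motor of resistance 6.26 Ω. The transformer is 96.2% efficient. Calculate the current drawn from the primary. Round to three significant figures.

V_s = 120 × 229/1607 = 17.100 V.
I_s = V_s/R = 17.100/6.26 = 2.7317 A.
P_out = V_s I_s = 17.100 × 2.7317 = 46.712 W.
P_in = P_out/η = 46.712/0.962 = 48.557 W.
I_p = P_in/V_p = 48.557/120 = 0.405 A.

I_p ≈ 0.405 A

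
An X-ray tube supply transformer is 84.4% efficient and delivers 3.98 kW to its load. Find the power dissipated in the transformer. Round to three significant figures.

P_in = P_out/η = 3980/0.844 = 4715.64 W.
P_loss = P_in − P_out = 4715.64 − 3980 = 736 W.

P_loss ≈ 736 W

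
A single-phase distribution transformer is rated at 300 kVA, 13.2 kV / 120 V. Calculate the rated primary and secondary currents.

I_p = S/V_p = 300000/13200 = 22.7 A.
I_s = S/V_s = 300000/120 = 2500 A.

I_p ≈ 22.7 A, I_s ≈ 2500 A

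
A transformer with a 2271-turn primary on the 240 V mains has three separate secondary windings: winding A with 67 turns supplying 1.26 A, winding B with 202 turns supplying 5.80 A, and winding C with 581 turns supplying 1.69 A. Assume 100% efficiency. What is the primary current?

I_p ≈ 0.985 A

V_A = 240 × 67/2271 = 7.0806 V; V_B = 240 × 202/2271 = 21.347 V; V_C = 240 × 581/2271 = 61.400 V.
P_out = V_A I_A + V_B I_B + V_C I_C = 7.0806×1.26 + 21.347×5.80 + 61.400×1.69 = 8.9215 + 123.82 + 103.77 = 236.50 W.
Ideal ⇒ P_in = P_out, so I_p = P_out/V_p = 236.50/240 = 0.985 A.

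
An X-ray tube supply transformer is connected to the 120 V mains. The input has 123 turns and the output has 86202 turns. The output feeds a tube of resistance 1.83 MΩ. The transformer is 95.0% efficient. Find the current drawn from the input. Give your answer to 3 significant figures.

V_out = 120 × 86202/123 = 84100 V.
I_out = V_out/R = 84100/(1.83×10^6) = 0.045956 A.
P_out = V_out I_out = 84100 × 0.045956 = 3864.9 W.
P_in = P_out/η = 3864.9/0.950 = 4068.3 W.
I_in = P_in/V_in = 4068.3/120 = 33.9 A.

I_in ≈ 33.9 A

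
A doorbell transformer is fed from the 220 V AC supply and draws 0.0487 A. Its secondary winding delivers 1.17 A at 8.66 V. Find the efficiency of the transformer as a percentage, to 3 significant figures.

η ≈ 94.6%

P_in = 220 × 0.0487 = 10.7140 W.
P_out = 8.66 × 1.17 = 10.1322 W.
η = P_out/P_in = 10.1322/10.7140 = 0.946.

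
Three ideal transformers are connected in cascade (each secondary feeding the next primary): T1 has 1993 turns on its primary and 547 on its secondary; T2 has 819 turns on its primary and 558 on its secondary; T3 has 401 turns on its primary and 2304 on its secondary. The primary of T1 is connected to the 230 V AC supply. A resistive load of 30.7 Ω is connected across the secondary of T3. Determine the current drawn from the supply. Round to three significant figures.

Secondary of T1: V = 230.00 × 547/1993 = 63.126 V.
Secondary of T2: V = 63.126 × 558/819 = 43.009 V.
Secondary of T3: V = 43.009 × 2304/401 = 247.11 V.
I_load = 247.11/30.7 = 8.0493 A, so P_out = 247.11 × 8.0493 = 1989.1 W.
All ideal ⇒ P_in = P_out, so I_supply = 1989.1/230 = 8.65 A.

I_supply ≈ 8.65 A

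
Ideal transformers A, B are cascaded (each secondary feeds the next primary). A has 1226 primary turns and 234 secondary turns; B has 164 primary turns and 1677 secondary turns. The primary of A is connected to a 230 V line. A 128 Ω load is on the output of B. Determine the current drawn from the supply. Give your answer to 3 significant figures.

After A: V = 230.00 × 234/1226 = 43.899 V.
After B: V = 43.899 × 1677/164 = 448.89 V.
I_load = 448.89/128 = 3.5070 A, so P_out = 448.89 × 3.5070 = 1574.3 W.
All ideal ⇒ P_in = P_out, so I_supply = 1574.3/230 = 6.84 A.

I_supply ≈ 6.84 A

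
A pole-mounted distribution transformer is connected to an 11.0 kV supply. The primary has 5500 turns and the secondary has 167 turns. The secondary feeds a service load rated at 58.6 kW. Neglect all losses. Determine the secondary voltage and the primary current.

V_s = V_p × N_s/N_p = 11000 × 167/5500 = 334.00 V.
I_s = P/V_s = 58600/334.00 = 175.45 A.
I_p = I_s × N_s/N_p = 175.45 × 167/5500 = 5.33 A.

V_s ≈ 334 V, I_p ≈ 5.33 A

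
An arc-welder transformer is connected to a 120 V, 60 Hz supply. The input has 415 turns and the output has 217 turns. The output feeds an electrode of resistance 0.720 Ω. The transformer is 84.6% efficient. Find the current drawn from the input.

V_out = 120 × 217/415 = 62.747 V.
I_out = V_out/R = 62.747/0.720 = 87.149 A.
P_out = V_out I_out = 62.747 × 87.149 = 5468.3 W.
P_in = P_out/η = 5468.3/0.846 = 6463.7 W.
I_in = P_in/V_in = 6463.7/120 = 53.9 A.

I_in ≈ 53.9 A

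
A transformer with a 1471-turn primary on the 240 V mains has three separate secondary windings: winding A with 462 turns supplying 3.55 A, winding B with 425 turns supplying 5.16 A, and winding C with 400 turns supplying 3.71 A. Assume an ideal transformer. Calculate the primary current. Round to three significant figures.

V_A = 240 × 462/1471 = 75.377 V; V_B = 240 × 425/1471 = 69.341 V; V_C = 240 × 400/1471 = 65.262 V.
P_out = V_A I_A + V_B I_B + V_C I_C = 75.377×3.55 + 69.341×5.16 + 65.262×3.71 = 267.59 + 357.80 + 242.12 = 867.51 W.
Ideal ⇒ P_in = P_out, so I_p = P_out/V_p = 867.51/240 = 3.61 A.

I_p ≈ 3.61 A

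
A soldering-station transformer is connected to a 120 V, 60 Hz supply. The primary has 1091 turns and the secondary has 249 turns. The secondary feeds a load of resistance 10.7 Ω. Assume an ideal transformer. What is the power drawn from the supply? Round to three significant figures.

P ≈ 70.1 W

V_s = V_p × N_s/N_p = 120 × 249/1091 = 27.388 V.
I_s = V_s/R = 27.388/10.7 = 2.5596 A.
I_p = I_s × N_s/N_p = 2.5596 × 249/1091 = 0.58418 A.
P = V_p I_p = 120 × 0.58418 = 70.1 W.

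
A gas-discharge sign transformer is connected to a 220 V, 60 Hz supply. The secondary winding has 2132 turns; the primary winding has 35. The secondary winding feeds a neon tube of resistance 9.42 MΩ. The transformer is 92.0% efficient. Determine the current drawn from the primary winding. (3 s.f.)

V_s = 220 × 2132/35 = 13401 V.
I_s = V_s/R = 13401/(9.42×10^6) = 0.0014226 A.
P_out = V_s I_s = 13401 × 0.0014226 = 19.065 W.
P_in = P_out/η = 19.065/0.920 = 20.723 W.
I_p = P_in/V_p = 20.723/220 = 0.0942 A.

I_p ≈ 0.0942 A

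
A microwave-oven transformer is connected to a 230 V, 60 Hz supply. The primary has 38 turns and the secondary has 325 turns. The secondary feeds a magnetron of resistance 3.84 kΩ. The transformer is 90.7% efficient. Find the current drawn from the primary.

I_p ≈ 4.83 A

V_s = 230 × 325/38 = 1967.1 V.
I_s = V_s/R = 1967.1/3840 = 0.51227 A.
P_out = V_s I_s = 1967.1 × 0.51227 = 1007.7 W.
P_in = P_out/η = 1007.7/0.907 = 1111.0 W.
I_p = P_in/V_p = 1111.0/230 = 4.83 A.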